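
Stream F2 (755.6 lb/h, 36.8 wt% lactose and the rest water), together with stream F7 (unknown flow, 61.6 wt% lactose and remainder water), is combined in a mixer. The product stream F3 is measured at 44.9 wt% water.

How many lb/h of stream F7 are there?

Let F7 be the unknown flow. Total out = 755.6 + F7.
water balance: 477.54 + 0.384·F7 = 0.449·(755.6 + F7)
(0.384 − 0.449)·F7 = 0.449×755.6 − 477.54 = -138.27
F7 = -138.27 / -0.065 = 2127.3 lb/h

2127 lb/h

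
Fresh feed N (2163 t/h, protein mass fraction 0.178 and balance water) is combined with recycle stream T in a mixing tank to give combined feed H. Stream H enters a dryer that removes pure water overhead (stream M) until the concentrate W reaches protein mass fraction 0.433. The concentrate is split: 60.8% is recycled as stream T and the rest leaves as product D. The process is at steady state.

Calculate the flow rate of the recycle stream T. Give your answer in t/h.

1379 t/h

Overall protein balance (none leaves overhead): protein in fresh feed = protein in product, i.e. 2163×0.178 = (1−0.608)·W·0.433.
W = 385.01/(0.433×0.392) = 2268.3 t/h.
Recycle T = 0.608×2268.3 = 1379.1 t/h.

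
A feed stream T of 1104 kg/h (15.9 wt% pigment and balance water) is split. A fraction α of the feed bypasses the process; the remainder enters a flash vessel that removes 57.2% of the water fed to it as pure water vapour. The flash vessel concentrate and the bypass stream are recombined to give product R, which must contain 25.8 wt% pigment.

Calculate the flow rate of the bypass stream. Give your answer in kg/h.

All 1104×0.159 = 175.54 kg/h of pigment reaches R, so R = 175.54/0.258 = 680.37 kg/h and vapour = 423.63 kg/h.
The evaporator receives (1−α)·1104 of feed at 0.841 water and removes 0.572 of that water:
0.572×0.841×(1−α)×1104 = 423.63
(1−α) = 423.63/531.08 = 0.7977;  α = 0.2023.
Bypass flow = 0.2023×1104 = 223.37 kg/h.

223.4 kg/h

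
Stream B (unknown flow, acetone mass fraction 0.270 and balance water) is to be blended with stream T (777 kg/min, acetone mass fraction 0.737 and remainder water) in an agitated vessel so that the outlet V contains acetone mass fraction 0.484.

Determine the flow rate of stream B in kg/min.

Let B be the unknown flow. Total out = 777 + B.
acetone balance: 572.65 + 0.270·B = 0.484·(777 + B)
(0.270 − 0.484)·B = 0.484×777 − 572.65 = -196.58
B = -196.58 / -0.214 = 918.6 kg/min

918.6 kg/min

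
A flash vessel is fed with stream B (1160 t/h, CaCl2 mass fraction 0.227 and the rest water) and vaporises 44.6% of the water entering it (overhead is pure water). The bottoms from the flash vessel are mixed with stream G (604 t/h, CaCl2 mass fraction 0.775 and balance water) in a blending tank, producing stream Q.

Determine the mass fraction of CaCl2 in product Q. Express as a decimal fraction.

0.536

Vapour removed = 0.446×0.773×1160 = 399.92 t/h; concentrate = 760.08 t/h.
CaCl2 reaching the mixer = 263.32 (from concentrate) + 604×0.775 = 731.42 t/h.
Product flow = 760.08 + 604 = 1364.1 t/h; CaCl2 fraction = 0.536.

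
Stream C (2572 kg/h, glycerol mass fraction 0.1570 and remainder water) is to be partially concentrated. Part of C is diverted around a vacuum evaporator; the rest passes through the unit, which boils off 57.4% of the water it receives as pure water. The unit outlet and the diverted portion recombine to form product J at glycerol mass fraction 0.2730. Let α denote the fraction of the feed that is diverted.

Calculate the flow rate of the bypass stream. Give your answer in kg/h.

313.5 kg/h

All 2572×0.157 = 403.8 kg/h of glycerol reaches J, so J = 403.8/0.273 = 1479.1 kg/h and vapour = 1092.9 kg/h.
The evaporator receives (1−α)·2572 of feed at 0.843 water and removes 0.574 of that water:
0.574×0.843×(1−α)×2572 = 1092.9
(1−α) = 1092.9/1244.5 = 0.8781;  α = 0.1219.
Bypass flow = 0.1219×2572 = 313.46 kg/h.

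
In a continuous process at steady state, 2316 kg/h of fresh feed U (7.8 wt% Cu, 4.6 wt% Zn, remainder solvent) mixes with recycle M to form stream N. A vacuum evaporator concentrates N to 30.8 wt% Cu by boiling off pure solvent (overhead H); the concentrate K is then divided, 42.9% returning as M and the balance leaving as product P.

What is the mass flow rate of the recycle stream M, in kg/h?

Overall Cu balance (none leaves overhead): Cu in fresh feed = Cu in product, i.e. 2316×0.078 = (1−0.429)·K·0.308.
K = 180.65/(0.308×0.571) = 1027.2 kg/h.
Recycle M = 0.429×1027.2 = 440.66 kg/h.

440.7 kg/h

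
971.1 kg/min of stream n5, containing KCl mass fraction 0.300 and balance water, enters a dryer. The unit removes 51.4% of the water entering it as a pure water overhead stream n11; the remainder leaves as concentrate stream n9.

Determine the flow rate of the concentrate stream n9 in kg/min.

water entering = 971.1×0.700 = 679.77 kg/min; overhead removed = 0.514×679.77 = 349.4 kg/min.
Concentrate = 971.1 − 349.4 = 621.7 kg/min.

621.7 kg/min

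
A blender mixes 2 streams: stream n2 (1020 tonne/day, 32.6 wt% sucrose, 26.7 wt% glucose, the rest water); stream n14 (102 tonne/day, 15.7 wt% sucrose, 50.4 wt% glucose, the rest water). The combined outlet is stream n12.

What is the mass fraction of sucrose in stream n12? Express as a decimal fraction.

0.311

Total flow out = 1020 + 102 = 1122 tonne/day.
sucrose in = 1020×0.326 + 102×0.157 = 348.53 tonne/day.
sucrose mass fraction in n12 = 348.53/1122 = 0.311.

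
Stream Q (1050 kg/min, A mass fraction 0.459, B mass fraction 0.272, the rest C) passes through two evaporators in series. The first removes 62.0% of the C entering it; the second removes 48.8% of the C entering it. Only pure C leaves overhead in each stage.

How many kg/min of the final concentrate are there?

C in feed = 1050×0.269 = 282.45 kg/min.
After stage 1: C left = (1−0.620)×282.45 = 107.33; stream total = 874.88 kg/min.
After stage 2: C left = (1−0.488)×107.33 = 54.953; final concentrate = 822.5 kg/min.

822.5 kg/min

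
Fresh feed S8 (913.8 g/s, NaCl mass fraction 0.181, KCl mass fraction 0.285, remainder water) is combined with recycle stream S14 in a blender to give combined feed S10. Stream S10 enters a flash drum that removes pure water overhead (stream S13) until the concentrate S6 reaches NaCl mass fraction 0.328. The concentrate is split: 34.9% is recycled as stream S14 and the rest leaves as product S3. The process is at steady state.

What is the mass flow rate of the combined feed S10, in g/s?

Overall NaCl balance (none leaves overhead): NaCl in fresh feed = NaCl in product, i.e. 913.8×0.181 = (1−0.349)·S6·0.328.
S6 = 165.4/(0.328×0.651) = 774.6 g/s.
Recycle S14 = 0.349×774.6 = 270.33 g/s.
Combined feed S10 = 913.8 + 270.33 = 1184.1 g/s.

1184 g/s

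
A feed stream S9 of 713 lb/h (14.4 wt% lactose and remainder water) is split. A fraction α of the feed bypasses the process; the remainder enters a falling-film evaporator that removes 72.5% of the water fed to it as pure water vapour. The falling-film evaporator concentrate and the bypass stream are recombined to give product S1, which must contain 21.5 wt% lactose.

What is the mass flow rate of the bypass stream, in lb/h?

All 713×0.144 = 102.67 lb/h of lactose reaches S1, so S1 = 102.67/0.215 = 477.54 lb/h and vapour = 235.46 lb/h.
The evaporator receives (1−α)·713 of feed at 0.856 water and removes 0.725 of that water:
0.725×0.856×(1−α)×713 = 235.46
(1−α) = 235.46/442.49 = 0.5321;  α = 0.4679.
Bypass flow = 0.4679×713 = 333.6 lb/h.

333.6 lb/h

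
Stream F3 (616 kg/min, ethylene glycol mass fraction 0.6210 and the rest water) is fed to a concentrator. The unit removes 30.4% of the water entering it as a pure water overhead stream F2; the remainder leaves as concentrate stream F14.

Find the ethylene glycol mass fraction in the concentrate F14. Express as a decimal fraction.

ethylene glycol is not removed: 616×0.621 = 382.54 kg/min of ethylene glycol enters F14.
water entering = 616×0.379 = 233.46 kg/min; overhead removed = 0.304×233.46 = 70.973 kg/min.
Concentrate = 616 − 70.973 = 545.03 kg/min.
Mass fraction = 382.54/545.03 = 0.7019.

0.7019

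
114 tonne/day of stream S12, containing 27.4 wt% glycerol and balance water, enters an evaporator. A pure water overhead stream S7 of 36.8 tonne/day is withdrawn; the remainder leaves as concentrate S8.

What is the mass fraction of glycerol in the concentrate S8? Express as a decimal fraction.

glycerol is not removed: 114×0.274 = 31.236 tonne/day of glycerol enters S8.
Concentrate = 114 − 36.8 = 77.2 tonne/day.
Mass fraction = 31.236/77.2 = 0.405.

0.405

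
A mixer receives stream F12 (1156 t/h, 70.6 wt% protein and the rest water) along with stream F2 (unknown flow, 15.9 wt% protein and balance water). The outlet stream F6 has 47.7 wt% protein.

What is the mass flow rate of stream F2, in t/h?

Let F2 be the unknown flow. Total out = 1156 + F2.
protein balance: 816.14 + 0.159·F2 = 0.477·(1156 + F2)
(0.159 − 0.477)·F2 = 0.477×1156 − 816.14 = -264.72
F2 = -264.72 / -0.318 = 832.47 t/h

832.5 t/h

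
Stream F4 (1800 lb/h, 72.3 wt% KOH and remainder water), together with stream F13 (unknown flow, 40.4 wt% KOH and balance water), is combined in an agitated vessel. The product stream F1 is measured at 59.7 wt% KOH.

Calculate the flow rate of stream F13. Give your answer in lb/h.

Let F13 be the unknown flow. Total out = 1800 + F13.
KOH balance: 1301.4 + 0.404·F13 = 0.597·(1800 + F13)
(0.404 − 0.597)·F13 = 0.597×1800 − 1301.4 = -226.8
F13 = -226.8 / -0.193 = 1175.1 lb/h

1175 lb/h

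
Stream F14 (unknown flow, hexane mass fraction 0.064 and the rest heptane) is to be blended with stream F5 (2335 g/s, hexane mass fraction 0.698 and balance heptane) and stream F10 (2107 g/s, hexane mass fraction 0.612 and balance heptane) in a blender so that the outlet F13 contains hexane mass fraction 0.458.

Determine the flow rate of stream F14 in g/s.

2246 g/s

Let F14 be the unknown flow. Total out = 4442 + F14.
hexane balance: 2919.3 + 0.064·F14 = 0.458·(4442 + F14)
(0.064 − 0.458)·F14 = 0.458×4442 − 2919.3 = -884.88
F14 = -884.88 / -0.394 = 2245.9 g/s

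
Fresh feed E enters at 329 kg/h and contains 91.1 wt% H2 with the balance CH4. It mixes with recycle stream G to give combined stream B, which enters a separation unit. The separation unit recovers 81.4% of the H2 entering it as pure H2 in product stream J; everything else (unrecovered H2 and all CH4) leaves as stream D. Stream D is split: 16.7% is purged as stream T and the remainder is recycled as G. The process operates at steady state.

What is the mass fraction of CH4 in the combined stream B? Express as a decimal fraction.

CH4 enters only via E and leaves only via the purge: 329×0.089 = 0.167×(CH4 in D), and the separation unit passes all CH4, so CH4 in B = CH4 in D = 175.34 kg/h.
H2 in B: m_A = 329×0.911 + (1−0.167)·(1−0.814)·m_A, so m_A = 299.72/0.8451 = 354.67 kg/h.
B = 354.67 + 175.34 = 530.01 kg/h.
CH4 fraction in B = 175.34/530.01 = 0.331.

0.331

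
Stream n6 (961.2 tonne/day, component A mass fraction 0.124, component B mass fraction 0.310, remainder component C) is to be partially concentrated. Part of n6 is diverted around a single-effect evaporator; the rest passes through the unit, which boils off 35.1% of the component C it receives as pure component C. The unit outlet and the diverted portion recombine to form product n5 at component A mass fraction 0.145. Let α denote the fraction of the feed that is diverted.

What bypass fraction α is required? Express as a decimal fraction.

All 961.2×0.124 = 119.19 tonne/day of component A reaches n5, so n5 = 119.19/0.145 = 821.99 tonne/day and vapour = 139.21 tonne/day.
The evaporator receives (1−α)·961.2 of feed at 0.566 component C and removes 0.351 of that component C:
0.351×0.566×(1−α)×961.2 = 139.21
(1−α) = 139.21/190.96 = 0.7290;  α = 0.2710.

0.271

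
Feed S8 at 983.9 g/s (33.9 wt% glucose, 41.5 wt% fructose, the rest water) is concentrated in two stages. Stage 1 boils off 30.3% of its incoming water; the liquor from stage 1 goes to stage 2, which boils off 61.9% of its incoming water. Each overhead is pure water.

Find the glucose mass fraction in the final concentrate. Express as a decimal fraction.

water in feed = 983.9×0.246 = 242.04 g/s.
After stage 1: water left = (1−0.303)×242.04 = 168.7; stream total = 910.56 g/s.
After stage 2: water left = (1−0.619)×168.7 = 64.275; final concentrate = 806.14 g/s.
glucose fraction = 333.54/806.14 = 0.414.

0.414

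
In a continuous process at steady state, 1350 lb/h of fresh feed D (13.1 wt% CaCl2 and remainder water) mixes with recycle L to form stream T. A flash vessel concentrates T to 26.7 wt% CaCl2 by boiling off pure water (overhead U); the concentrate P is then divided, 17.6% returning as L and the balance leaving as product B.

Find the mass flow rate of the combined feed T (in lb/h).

Overall CaCl2 balance (none leaves overhead): CaCl2 in fresh feed = CaCl2 in product, i.e. 1350×0.131 = (1−0.176)·P·0.267.
P = 176.85/(0.267×0.824) = 803.83 lb/h.
Recycle L = 0.176×803.83 = 141.47 lb/h.
Combined feed T = 1350 + 141.47 = 1491.5 lb/h.

1491 lb/h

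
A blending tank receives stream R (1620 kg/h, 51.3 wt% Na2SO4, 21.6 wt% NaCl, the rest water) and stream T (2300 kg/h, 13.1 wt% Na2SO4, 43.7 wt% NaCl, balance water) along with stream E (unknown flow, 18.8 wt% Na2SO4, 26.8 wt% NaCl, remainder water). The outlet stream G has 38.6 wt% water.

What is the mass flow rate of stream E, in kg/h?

509.5 kg/h

Let E be the unknown flow. Total out = 3920 + E.
water balance: 1432.6 + 0.544·E = 0.386·(3920 + E)
(0.544 − 0.386)·E = 0.386×3920 − 1432.6 = 80.5
E = 80.5 / 0.158 = 509.49 kg/h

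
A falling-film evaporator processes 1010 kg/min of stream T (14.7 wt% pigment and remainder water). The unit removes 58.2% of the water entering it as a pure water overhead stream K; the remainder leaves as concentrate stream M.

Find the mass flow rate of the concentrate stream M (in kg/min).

508.6 kg/min

water entering = 1010×0.853 = 861.53 kg/min; overhead removed = 0.582×861.53 = 501.41 kg/min.
Concentrate = 1010 − 501.41 = 508.59 kg/min.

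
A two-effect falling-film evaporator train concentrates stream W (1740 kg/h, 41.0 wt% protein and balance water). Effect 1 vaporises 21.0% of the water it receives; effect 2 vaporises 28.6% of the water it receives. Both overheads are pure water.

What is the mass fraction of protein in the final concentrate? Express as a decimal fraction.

0.5520

water in feed = 1740×0.590 = 1026.6 kg/h.
After stage 1: water left = (1−0.210)×1026.6 = 811.01; stream total = 1524.4 kg/h.
After stage 2: water left = (1−0.286)×811.01 = 579.06; final concentrate = 1292.5 kg/h.
protein fraction = 713.4/1292.5 = 0.5520.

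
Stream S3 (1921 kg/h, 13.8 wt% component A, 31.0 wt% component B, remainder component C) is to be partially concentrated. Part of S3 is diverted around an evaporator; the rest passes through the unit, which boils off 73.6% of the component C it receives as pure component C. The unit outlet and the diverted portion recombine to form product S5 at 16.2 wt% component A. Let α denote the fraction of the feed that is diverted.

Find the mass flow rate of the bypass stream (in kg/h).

All 1921×0.138 = 265.1 kg/h of component A reaches S5, so S5 = 265.1/0.162 = 1636.4 kg/h and vapour = 284.59 kg/h.
The evaporator receives (1−α)·1921 of feed at 0.552 component C and removes 0.736 of that component C:
0.736×0.552×(1−α)×1921 = 284.59
(1−α) = 284.59/780.45 = 0.3647;  α = 0.6353.
Bypass flow = 0.6353×1921 = 1220.5 kg/h.

1221 kg/h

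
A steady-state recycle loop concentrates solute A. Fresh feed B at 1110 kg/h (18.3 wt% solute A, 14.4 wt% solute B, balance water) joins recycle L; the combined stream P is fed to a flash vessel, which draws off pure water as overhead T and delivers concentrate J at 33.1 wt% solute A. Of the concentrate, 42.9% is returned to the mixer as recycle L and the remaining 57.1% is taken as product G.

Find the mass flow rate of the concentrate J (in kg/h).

Overall solute A balance (none leaves overhead): solute A in fresh feed = solute A in product, i.e. 1110×0.183 = (1−0.429)·J·0.331.
J = 203.13/(0.331×0.571) = 1074.8 kg/h.

1075 kg/h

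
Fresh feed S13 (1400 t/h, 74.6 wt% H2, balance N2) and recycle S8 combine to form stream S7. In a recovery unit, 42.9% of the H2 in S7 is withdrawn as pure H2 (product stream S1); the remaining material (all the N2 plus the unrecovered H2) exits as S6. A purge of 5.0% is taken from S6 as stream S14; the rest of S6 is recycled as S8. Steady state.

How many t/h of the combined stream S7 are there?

9395 t/h

N2 enters only via S13 and leaves only via the purge: 1400×0.254 = 0.050×(N2 in S6), and the recovery unit passes all N2, so N2 in S7 = N2 in S6 = 7112 t/h.
H2 in S7: m_A = 1400×0.746 + (1−0.050)·(1−0.429)·m_A, so m_A = 1044.4/0.4576 = 2282.6 t/h.
S7 = 2282.6 + 7112 = 9394.6 t/h.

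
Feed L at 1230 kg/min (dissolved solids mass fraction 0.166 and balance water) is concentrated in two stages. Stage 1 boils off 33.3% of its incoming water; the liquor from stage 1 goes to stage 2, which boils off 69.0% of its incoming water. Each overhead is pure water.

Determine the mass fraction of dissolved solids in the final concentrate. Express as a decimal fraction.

0.490

water in feed = 1230×0.834 = 1025.8 kg/min.
After stage 1: water left = (1−0.333)×1025.8 = 684.22; stream total = 888.4 kg/min.
After stage 2: water left = (1−0.690)×684.22 = 212.11; final concentrate = 416.29 kg/min.
dissolved solids fraction = 204.18/416.29 = 0.490.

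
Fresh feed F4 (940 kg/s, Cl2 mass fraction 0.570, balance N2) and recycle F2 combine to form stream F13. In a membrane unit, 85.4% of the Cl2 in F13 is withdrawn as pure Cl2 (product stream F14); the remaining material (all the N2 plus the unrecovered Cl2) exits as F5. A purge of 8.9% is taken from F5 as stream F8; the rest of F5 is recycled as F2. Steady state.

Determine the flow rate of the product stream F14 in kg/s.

527.8 kg/s

Cl2 in F13: m_A = 940×0.570 + (1−0.089)·(1−0.854)·m_A, so m_A = 535.8/0.8670 = 618 kg/s.
Product F14 = 0.854×618 = 527.77 kg/s.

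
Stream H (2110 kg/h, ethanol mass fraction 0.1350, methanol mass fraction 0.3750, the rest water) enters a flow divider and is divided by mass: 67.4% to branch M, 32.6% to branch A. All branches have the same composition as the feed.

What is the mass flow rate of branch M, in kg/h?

Branch M flow = 0.674×2110 = 1422.1 kg/h.

1422 kg/h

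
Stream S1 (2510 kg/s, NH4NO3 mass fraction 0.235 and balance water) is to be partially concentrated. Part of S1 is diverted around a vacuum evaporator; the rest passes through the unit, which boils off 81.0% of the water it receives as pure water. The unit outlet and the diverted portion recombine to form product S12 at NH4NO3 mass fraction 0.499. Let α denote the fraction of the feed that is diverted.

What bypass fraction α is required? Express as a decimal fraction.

0.146

All 2510×0.235 = 589.85 kg/s of NH4NO3 reaches S12, so S12 = 589.85/0.499 = 1182.1 kg/s and vapour = 1327.9 kg/s.
The evaporator receives (1−α)·2510 of feed at 0.765 water and removes 0.810 of that water:
0.810×0.765×(1−α)×2510 = 1327.9
(1−α) = 1327.9/1555.3 = 0.8538;  α = 0.1462.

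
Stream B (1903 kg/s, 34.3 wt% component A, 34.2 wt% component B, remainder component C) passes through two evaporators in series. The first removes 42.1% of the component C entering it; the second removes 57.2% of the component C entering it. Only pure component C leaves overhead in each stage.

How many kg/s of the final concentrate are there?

1452 kg/s

component C in feed = 1903×0.315 = 599.45 kg/s.
After stage 1: component C left = (1−0.421)×599.45 = 347.08; stream total = 1650.6 kg/s.
After stage 2: component C left = (1−0.572)×347.08 = 148.55; final concentrate = 1452.1 kg/s.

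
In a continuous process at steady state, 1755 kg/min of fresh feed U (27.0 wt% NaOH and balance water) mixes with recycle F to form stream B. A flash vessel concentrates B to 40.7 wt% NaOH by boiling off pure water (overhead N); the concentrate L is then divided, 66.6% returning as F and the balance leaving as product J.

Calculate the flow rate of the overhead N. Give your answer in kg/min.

Overall NaOH balance (none leaves overhead): NaOH in fresh feed = NaOH in product, i.e. 1755×0.270 = (1−0.666)·L·0.407.
L = 473.85/(0.407×0.334) = 3485.8 kg/min.
Recycle F = 0.666×3485.8 = 2321.5 kg/min.
Combined feed B = 1755 + 2321.5 = 4076.5 kg/min.
Overhead N = B − L = 4076.5 − 3485.8 = 590.75 kg/min.

590.7 kg/min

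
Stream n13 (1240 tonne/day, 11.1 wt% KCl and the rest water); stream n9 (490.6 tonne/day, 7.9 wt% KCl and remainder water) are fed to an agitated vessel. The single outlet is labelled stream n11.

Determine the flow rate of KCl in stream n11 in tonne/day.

KCl out = KCl in = 1240×0.111 + 490.6×0.079 = 176.4 tonne/day.

176.4 tonne/day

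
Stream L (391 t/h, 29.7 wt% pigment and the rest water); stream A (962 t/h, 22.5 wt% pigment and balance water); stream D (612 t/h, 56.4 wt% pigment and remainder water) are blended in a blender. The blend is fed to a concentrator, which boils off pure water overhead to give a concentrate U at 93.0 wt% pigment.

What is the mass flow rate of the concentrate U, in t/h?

728.8 t/h

pigment entering = 391×0.297 + 962×0.225 + 612×0.564 = 677.75 t/h.
All pigment reports to U, so U = 677.75/0.930 = 728.76 t/h.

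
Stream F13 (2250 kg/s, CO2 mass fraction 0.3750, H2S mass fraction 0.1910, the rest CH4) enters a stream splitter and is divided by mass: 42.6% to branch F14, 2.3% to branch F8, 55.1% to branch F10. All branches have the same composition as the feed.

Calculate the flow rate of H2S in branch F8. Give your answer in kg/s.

Branch F8 total = 0.023×2250 = 51.75 kg/s.
H2S in F8 = 0.191×51.75 = 9.8842 kg/s.

9.884 kg/s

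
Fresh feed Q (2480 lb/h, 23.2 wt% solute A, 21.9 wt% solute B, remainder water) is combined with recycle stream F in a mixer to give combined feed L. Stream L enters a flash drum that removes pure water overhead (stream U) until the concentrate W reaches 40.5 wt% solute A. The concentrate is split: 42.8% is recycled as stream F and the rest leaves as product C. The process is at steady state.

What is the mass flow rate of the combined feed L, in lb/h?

Overall solute A balance (none leaves overhead): solute A in fresh feed = solute A in product, i.e. 2480×0.232 = (1−0.428)·W·0.405.
W = 575.36/(0.405×0.572) = 2483.6 lb/h.
Recycle F = 0.428×2483.6 = 1063 lb/h.
Combined feed L = 2480 + 1063 = 3543 lb/h.

3543 lb/h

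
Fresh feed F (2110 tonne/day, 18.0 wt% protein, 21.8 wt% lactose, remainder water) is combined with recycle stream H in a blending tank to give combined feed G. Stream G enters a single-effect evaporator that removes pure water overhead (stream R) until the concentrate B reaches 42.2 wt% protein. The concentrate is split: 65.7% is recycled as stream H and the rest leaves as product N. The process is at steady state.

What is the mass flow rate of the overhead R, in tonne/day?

1210 tonne/day

Overall protein balance (none leaves overhead): protein in fresh feed = protein in product, i.e. 2110×0.180 = (1−0.657)·B·0.422.
B = 379.8/(0.422×0.343) = 2623.9 tonne/day.
Recycle H = 0.657×2623.9 = 1723.9 tonne/day.
Combined feed G = 2110 + 1723.9 = 3833.9 tonne/day.
Overhead R = G − B = 3833.9 − 2623.9 = 1210 tonne/day.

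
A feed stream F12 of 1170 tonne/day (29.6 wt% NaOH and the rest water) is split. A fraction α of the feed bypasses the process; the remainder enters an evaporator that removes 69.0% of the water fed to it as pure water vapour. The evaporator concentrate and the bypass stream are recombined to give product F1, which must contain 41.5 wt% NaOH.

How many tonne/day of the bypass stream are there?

All 1170×0.296 = 346.32 tonne/day of NaOH reaches F1, so F1 = 346.32/0.415 = 834.51 tonne/day and vapour = 335.49 tonne/day.
The evaporator receives (1−α)·1170 of feed at 0.704 water and removes 0.690 of that water:
0.690×0.704×(1−α)×1170 = 335.49
(1−α) = 335.49/568.34 = 0.5903;  α = 0.4097.
Bypass flow = 0.4097×1170 = 479.34 tonne/day.

479.3 tonne/day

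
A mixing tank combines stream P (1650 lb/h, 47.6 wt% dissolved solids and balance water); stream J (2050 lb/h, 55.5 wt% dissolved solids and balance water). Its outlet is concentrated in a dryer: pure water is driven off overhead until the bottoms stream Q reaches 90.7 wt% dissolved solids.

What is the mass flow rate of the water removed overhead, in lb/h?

dissolved solids entering = 1650×0.476 + 2050×0.555 = 1923.2 lb/h.
All dissolved solids reports to Q, so Q = 1923.2/0.907 = 2120.3 lb/h.
Total feed = 3700 lb/h; overhead = 3700 − 2120.3 = 1579.7 lb/h.

1580 lb/h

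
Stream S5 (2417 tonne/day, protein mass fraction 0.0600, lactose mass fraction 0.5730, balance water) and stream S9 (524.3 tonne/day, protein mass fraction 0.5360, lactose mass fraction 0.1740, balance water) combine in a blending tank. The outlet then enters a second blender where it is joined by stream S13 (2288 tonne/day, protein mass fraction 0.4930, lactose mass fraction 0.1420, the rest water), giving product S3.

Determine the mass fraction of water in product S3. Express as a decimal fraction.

Overall, product flow = 5229.3 tonne/day.
water in = 2417×0.367 + 524.3×0.290 + 2288×0.365 = 1874.2 tonne/day.
water fraction in S3 = 0.3584.

0.3584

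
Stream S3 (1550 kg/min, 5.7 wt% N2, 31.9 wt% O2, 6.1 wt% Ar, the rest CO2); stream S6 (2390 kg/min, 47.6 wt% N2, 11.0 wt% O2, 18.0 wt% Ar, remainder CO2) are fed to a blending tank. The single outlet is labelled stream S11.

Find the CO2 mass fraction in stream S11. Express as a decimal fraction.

Total flow out = 1550 + 2390 = 3940 kg/min.
CO2 in = 1550×0.563 + 2390×0.234 = 1431.9 kg/min.
CO2 mass fraction in S11 = 1431.9/3940 = 0.363.

0.363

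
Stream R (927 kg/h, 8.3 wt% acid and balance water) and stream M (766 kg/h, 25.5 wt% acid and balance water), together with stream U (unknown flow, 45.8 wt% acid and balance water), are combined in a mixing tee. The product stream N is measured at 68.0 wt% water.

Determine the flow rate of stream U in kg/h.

Let U be the unknown flow. Total out = 1693 + U.
water balance: 1420.7 + 0.542·U = 0.680·(1693 + U)
(0.542 − 0.680)·U = 0.680×1693 − 1420.7 = -269.49
U = -269.49 / -0.138 = 1952.8 kg/h

1953 kg/h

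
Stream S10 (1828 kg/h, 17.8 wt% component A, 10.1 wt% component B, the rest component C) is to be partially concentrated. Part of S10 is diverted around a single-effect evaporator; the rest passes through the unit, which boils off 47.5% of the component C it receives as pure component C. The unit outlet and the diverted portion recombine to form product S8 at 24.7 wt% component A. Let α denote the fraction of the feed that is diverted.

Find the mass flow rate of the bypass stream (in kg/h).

All 1828×0.178 = 325.38 kg/h of component A reaches S8, so S8 = 325.38/0.247 = 1317.3 kg/h and vapour = 510.66 kg/h.
The evaporator receives (1−α)·1828 of feed at 0.721 component C and removes 0.475 of that component C:
0.475×0.721×(1−α)×1828 = 510.66
(1−α) = 510.66/626.04 = 0.8157;  α = 0.1843.
Bypass flow = 0.1843×1828 = 336.93 kg/h.

336.9 kg/h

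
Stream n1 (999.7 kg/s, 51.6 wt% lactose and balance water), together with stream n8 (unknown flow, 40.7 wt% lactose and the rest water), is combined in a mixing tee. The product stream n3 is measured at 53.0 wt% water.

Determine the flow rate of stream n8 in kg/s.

Let n8 be the unknown flow. Total out = 999.7 + n8.
water balance: 483.85 + 0.593·n8 = 0.530·(999.7 + n8)
(0.593 − 0.530)·n8 = 0.530×999.7 − 483.85 = 45.986
n8 = 45.986 / 0.063 = 729.94 kg/s

729.9 kg/s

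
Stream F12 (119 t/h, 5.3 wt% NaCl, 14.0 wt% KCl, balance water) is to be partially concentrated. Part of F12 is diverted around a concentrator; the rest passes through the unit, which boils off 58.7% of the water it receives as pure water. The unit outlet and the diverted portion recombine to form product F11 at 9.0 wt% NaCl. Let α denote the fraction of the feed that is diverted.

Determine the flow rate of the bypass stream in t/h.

15.73 t/h

All 119×0.053 = 6.307 t/h of NaCl reaches F11, so F11 = 6.307/0.090 = 70.078 t/h and vapour = 48.922 t/h.
The evaporator receives (1−α)·119 of feed at 0.807 water and removes 0.587 of that water:
0.587×0.807×(1−α)×119 = 48.922
(1−α) = 48.922/56.371 = 0.8679;  α = 0.1321.
Bypass flow = 0.1321×119 = 15.725 t/h.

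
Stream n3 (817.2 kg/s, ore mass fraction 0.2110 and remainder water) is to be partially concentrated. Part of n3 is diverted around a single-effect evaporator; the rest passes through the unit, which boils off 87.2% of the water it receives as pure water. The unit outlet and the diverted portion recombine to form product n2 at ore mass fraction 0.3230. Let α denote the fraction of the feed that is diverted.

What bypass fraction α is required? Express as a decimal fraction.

0.496

All 817.2×0.211 = 172.43 kg/s of ore reaches n2, so n2 = 172.43/0.323 = 533.84 kg/s and vapour = 283.36 kg/s.
The evaporator receives (1−α)·817.2 of feed at 0.789 water and removes 0.872 of that water:
0.872×0.789×(1−α)×817.2 = 283.36
(1−α) = 283.36/562.24 = 0.5040;  α = 0.4960.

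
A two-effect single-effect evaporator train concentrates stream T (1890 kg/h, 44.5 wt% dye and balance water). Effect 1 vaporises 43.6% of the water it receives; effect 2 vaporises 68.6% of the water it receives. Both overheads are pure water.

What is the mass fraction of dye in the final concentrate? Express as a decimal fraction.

water in feed = 1890×0.555 = 1049 kg/h.
After stage 1: water left = (1−0.436)×1049 = 591.61; stream total = 1432.7 kg/h.
After stage 2: water left = (1−0.686)×591.61 = 185.76; final concentrate = 1026.8 kg/h.
dye fraction = 841.05/1026.8 = 0.819.

0.819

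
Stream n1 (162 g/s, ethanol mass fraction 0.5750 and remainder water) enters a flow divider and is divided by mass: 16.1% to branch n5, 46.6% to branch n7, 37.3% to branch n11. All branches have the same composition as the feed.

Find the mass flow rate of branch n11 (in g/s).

60.43 g/s

Branch n11 flow = 0.373×162 = 60.426 g/s.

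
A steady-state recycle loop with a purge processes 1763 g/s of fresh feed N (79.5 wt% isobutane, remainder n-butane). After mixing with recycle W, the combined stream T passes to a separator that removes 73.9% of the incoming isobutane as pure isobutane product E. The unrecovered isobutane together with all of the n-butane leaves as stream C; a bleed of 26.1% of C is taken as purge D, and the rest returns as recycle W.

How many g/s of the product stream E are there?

isobutane in T: m_A = 1763×0.795 + (1−0.261)·(1−0.739)·m_A, so m_A = 1401.6/0.8071 = 1736.5 g/s.
Product E = 0.739×1736.5 = 1283.3 g/s.

1283 g/s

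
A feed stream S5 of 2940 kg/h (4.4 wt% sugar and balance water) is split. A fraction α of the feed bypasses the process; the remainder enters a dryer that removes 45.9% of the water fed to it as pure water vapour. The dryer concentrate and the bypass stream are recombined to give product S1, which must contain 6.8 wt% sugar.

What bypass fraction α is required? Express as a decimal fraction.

All 2940×0.044 = 129.36 kg/h of sugar reaches S1, so S1 = 129.36/0.068 = 1902.4 kg/h and vapour = 1037.6 kg/h.
The evaporator receives (1−α)·2940 of feed at 0.956 water and removes 0.459 of that water:
0.459×0.956×(1−α)×2940 = 1037.6
(1−α) = 1037.6/1290.1 = 0.8043;  α = 0.1957.

0.196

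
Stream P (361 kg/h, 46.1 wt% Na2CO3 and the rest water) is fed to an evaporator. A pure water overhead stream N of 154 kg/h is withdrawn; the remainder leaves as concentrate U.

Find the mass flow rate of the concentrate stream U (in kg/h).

207 kg/h

Concentrate = 361 − 154 = 207 kg/h.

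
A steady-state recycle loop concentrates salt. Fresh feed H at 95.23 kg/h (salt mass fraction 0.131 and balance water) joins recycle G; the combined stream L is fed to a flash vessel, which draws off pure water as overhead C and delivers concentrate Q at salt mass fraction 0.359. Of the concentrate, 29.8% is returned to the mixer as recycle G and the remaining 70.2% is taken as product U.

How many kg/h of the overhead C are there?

Overall salt balance (none leaves overhead): salt in fresh feed = salt in product, i.e. 95.23×0.131 = (1−0.298)·Q·0.359.
Q = 12.475/(0.359×0.702) = 49.501 kg/h.
Recycle G = 0.298×49.501 = 14.751 kg/h.
Combined feed L = 95.23 + 14.751 = 109.98 kg/h.
Overhead C = L − Q = 109.98 − 49.501 = 60.48 kg/h.

60.48 kg/h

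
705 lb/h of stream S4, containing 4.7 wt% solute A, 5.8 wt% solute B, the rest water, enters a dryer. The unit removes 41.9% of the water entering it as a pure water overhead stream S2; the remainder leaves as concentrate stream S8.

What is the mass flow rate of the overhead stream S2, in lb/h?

water entering = 705×0.895 = 630.98 lb/h; overhead removed = 0.419×630.98 = 264.38 lb/h.

264.4 lb/h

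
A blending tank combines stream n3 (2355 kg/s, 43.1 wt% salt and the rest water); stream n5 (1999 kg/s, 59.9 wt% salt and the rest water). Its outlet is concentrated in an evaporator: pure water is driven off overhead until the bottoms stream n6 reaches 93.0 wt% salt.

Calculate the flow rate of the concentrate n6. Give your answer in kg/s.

2379 kg/s

salt entering = 2355×0.431 + 1999×0.599 = 2212.4 kg/s.
All salt reports to n6, so n6 = 2212.4/0.930 = 2378.9 kg/s.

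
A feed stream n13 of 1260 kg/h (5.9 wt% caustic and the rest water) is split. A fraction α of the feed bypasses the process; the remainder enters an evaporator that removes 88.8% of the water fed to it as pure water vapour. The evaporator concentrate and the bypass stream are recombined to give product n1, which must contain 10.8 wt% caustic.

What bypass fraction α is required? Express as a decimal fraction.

0.457

All 1260×0.059 = 74.34 kg/h of caustic reaches n1, so n1 = 74.34/0.108 = 688.33 kg/h and vapour = 571.67 kg/h.
The evaporator receives (1−α)·1260 of feed at 0.941 water and removes 0.888 of that water:
0.888×0.941×(1−α)×1260 = 571.67
(1−α) = 571.67/1052.9 = 0.5430;  α = 0.4570.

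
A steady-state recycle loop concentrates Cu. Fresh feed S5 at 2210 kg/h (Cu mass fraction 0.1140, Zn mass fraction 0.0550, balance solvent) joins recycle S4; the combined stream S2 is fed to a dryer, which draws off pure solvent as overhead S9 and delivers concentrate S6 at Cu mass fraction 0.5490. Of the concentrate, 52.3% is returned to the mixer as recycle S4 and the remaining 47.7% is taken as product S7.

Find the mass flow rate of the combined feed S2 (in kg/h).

2713 kg/h

Overall Cu balance (none leaves overhead): Cu in fresh feed = Cu in product, i.e. 2210×0.114 = (1−0.523)·S6·0.549.
S6 = 251.94/(0.549×0.477) = 962.07 kg/h.
Recycle S4 = 0.523×962.07 = 503.16 kg/h.
Combined feed S2 = 2210 + 503.16 = 2713.2 kg/h.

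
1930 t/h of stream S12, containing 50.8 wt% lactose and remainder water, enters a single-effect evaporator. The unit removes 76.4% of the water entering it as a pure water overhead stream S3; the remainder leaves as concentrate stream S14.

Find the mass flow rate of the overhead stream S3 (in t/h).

water entering = 1930×0.492 = 949.56 t/h; overhead removed = 0.764×949.56 = 725.46 t/h.

725.5 t/h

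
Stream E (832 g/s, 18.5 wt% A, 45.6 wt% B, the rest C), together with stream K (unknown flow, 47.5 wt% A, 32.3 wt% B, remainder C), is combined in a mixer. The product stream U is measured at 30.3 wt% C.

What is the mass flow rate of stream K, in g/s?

461.3 g/s

Let K be the unknown flow. Total out = 832 + K.
C balance: 298.69 + 0.202·K = 0.303·(832 + K)
(0.202 − 0.303)·K = 0.303×832 − 298.69 = -46.592
K = -46.592 / -0.101 = 461.31 g/s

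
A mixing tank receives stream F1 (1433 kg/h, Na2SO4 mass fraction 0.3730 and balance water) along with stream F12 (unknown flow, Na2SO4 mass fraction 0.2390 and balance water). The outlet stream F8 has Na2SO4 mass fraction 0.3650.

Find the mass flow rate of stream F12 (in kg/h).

Let F12 be the unknown flow. Total out = 1433 + F12.
Na2SO4 balance: 534.51 + 0.239·F12 = 0.365·(1433 + F12)
(0.239 − 0.365)·F12 = 0.365×1433 − 534.51 = -11.464
F12 = -11.464 / -0.126 = 90.984 kg/h

90.98 kg/h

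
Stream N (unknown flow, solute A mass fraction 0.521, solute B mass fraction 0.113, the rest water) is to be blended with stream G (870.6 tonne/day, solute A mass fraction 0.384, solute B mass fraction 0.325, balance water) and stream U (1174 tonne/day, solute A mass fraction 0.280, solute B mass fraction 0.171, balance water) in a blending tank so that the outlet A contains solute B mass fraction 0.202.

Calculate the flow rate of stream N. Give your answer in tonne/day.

794.3 tonne/day

Let N be the unknown flow. Total out = 2044.6 + N.
solute B balance: 483.7 + 0.113·N = 0.202·(2044.6 + N)
(0.113 − 0.202)·N = 0.202×2044.6 − 483.7 = -70.69
N = -70.69 / -0.089 = 794.27 tonne/day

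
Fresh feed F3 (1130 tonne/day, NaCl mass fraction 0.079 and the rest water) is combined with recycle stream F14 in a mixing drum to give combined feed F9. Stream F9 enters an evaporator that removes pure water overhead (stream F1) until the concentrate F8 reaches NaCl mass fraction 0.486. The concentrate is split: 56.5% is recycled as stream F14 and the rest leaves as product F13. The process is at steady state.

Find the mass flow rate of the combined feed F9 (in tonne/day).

1369 tonne/day

Overall NaCl balance (none leaves overhead): NaCl in fresh feed = NaCl in product, i.e. 1130×0.079 = (1−0.565)·F8·0.486.
F8 = 89.27/(0.486×0.435) = 422.26 tonne/day.
Recycle F14 = 0.565×422.26 = 238.58 tonne/day.
Combined feed F9 = 1130 + 238.58 = 1368.6 tonne/day.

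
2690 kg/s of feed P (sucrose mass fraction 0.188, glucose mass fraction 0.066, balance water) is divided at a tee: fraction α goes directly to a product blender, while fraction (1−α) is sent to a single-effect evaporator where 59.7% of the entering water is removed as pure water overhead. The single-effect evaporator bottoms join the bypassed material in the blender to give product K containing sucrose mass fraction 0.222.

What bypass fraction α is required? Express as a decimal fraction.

0.656

All 2690×0.188 = 505.72 kg/s of sucrose reaches K, so K = 505.72/0.222 = 2278 kg/s and vapour = 411.98 kg/s.
The evaporator receives (1−α)·2690 of feed at 0.746 water and removes 0.597 of that water:
0.597×0.746×(1−α)×2690 = 411.98
(1−α) = 411.98/1198 = 0.3439;  α = 0.6561.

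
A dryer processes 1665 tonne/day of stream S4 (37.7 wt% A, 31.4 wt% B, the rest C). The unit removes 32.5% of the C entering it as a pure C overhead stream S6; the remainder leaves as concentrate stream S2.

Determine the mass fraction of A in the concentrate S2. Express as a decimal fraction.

A is not removed: 1665×0.377 = 627.71 tonne/day of A enters S2.
C entering = 1665×0.309 = 514.49 tonne/day; overhead removed = 0.325×514.49 = 167.21 tonne/day.
Concentrate = 1665 − 167.21 = 1497.8 tonne/day.
Mass fraction = 627.71/1497.8 = 0.419.

0.419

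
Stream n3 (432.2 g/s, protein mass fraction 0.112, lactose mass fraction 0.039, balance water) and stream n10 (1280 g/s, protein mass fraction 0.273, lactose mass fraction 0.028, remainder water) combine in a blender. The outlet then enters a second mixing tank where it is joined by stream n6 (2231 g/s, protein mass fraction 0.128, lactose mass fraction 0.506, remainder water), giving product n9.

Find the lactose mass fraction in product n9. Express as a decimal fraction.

0.300

Overall, product flow = 3943.2 g/s.
lactose in = 432.2×0.039 + 1280×0.028 + 2231×0.506 = 1181.6 g/s.
lactose fraction in n9 = 0.300.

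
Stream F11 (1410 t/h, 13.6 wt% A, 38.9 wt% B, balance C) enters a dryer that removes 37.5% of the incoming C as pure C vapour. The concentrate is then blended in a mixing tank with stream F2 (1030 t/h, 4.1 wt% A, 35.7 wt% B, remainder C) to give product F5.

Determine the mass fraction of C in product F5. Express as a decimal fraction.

Vapour removed = 0.375×0.475×1410 = 251.16 t/h; concentrate = 1158.8 t/h.
C reaching the mixer = 418.59 (from concentrate) + 1030×0.602 = 1038.7 t/h.
Product flow = 1158.8 + 1030 = 2188.8 t/h; C fraction = 0.475.

0.475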